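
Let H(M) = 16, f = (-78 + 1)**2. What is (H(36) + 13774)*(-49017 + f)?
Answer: -594183520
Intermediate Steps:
f = 5929 (f = (-77)**2 = 5929)
(H(36) + 13774)*(-49017 + f) = (16 + 13774)*(-49017 + 5929) = 13790*(-43088) = -594183520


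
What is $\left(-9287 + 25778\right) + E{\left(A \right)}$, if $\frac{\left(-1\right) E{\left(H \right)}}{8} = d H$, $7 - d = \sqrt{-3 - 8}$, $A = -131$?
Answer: $23827 - 1048 i \sqrt{11} \approx 23827.0 - 3475.8 i$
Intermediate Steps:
$d = 7 - i \sqrt{11}$ ($d = 7 - \sqrt{-3 - 8} = 7 - \sqrt{-11} = 7 - i \sqrt{11} \approx 7.0 - 3.3166 i$)
$E{\left(H \right)} = - 8 H \left(7 - i \sqrt{11}\right)$ ($E{\left(H \right)} = - 8 \left(7 - i \sqrt{11}\right) H = - 8 H \left(7 - i \sqrt{11}\right)$)
$\left(-9287 + 25778\right) + E{\left(A \right)} = \left(-9287 + 25778\right) + 8 \left(-131\right) \left(-7 + i \sqrt{11}\right) = 16491 + \left(7336 - 1048 i \sqrt{11}\right) = 23827 - 1048 i \sqrt{11}$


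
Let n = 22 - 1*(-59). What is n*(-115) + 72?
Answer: -9243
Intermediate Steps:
n = 81 (n = 22 + 59 = 81)
n*(-115) + 72 = 81*(-115) + 72 = -9315 + 72 = -9243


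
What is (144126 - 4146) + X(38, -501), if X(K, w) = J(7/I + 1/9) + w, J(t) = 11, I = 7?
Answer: 139490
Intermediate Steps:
X(K, w) = 11 + w
(144126 - 4146) + X(38, -501) = (144126 - 4146) + (11 - 501) = 139980 - 490 = 139490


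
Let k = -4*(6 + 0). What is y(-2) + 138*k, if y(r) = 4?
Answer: -3308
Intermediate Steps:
k = -24 (k = -4*6 = -24)
y(-2) + 138*k = 4 + 138*(-24) = 4 - 3312 = -3308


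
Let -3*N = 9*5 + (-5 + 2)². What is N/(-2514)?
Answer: 3/419 ≈ 0.0071599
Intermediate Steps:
N = -18 (N = -(9*5 + (-5 + 2)²)/3 = -(45 + (-3)²)/3 = -(45 + 9)/3 = -⅓*54 = -18)
N/(-2514) = -18/(-2514) = -18*(-1/2514) = 3/419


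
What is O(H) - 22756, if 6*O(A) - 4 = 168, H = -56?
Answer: -68182/3 ≈ -22727.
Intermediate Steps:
O(A) = 86/3 (O(A) = ⅔ + (⅙)*168 = ⅔ + 28 = 86/3)
O(H) - 22756 = 86/3 - 22756 = -68182/3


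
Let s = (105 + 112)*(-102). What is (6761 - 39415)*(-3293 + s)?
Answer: 830293258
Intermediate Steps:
s = -22134 (s = 217*(-102) = -22134)
(6761 - 39415)*(-3293 + s) = (6761 - 39415)*(-3293 - 22134) = -32654*(-25427) = 830293258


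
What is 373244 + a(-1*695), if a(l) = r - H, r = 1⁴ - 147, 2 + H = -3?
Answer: 373103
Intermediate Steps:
H = -5 (H = -2 - 3 = -5)
r = -146 (r = 1 - 147 = -146)
a(l) = -141 (a(l) = -146 - 1*(-5) = -146 + 5 = -141)
373244 + a(-1*695) = 373244 - 141 = 373103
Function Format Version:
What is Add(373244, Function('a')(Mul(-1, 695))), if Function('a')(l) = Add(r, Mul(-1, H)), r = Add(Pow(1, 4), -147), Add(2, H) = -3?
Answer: 373103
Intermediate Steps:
H = -5 (H = Add(-2, -3) = -5)
r = -146 (r = Add(1, -147) = -146)
Function('a')(l) = -141 (Function('a')(l) = Add(-146, Mul(-1, -5)) = Add(-146, 5) = -141)
Add(373244, Function('a')(Mul(-1, 695))) = Add(373244, -141) = 373103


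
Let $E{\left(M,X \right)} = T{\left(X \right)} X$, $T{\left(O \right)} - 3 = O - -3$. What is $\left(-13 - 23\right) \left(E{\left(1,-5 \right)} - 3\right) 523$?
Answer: $150624$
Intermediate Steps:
$T{\left(O \right)} = 6 + O$ ($T{\left(O \right)} = 3 + \left(O - -3\right) = 3 + \left(O + 3\right) = 3 + \left(3 + O\right) = 6 + O$)
$E{\left(M,X \right)} = X \left(6 + X\right)$ ($E{\left(M,X \right)} = \left(6 + X\right) X = X \left(6 + X\right)$)
$\left(-13 - 23\right) \left(E{\left(1,-5 \right)} - 3\right) 523 = \left(-13 - 23\right) \left(- 5 \left(6 - 5\right) - 3\right) 523 = - 36 \left(\left(-5\right) 1 - 3\right) 523 = - 36 \left(-5 - 3\right) 523 = \left(-36\right) \left(-8\right) 523 = 288 \cdot 523 = 150624$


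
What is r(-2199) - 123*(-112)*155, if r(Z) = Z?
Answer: 2133081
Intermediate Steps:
r(-2199) - 123*(-112)*155 = -2199 - 123*(-112)*155 = -2199 - (-13776)*155 = -2199 - 1*(-2135280) = -2199 + 2135280 = 2133081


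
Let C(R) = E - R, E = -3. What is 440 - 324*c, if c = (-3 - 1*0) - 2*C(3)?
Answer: -2476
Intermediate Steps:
C(R) = -3 - R
c = 9 (c = (-3 - 1*0) - 2*(-3 - 1*3) = (-3 + 0) - 2*(-3 - 3) = -3 - 2*(-6) = -3 + 12 = 9)
440 - 324*c = 440 - 324*9 = 440 - 2916 = -2476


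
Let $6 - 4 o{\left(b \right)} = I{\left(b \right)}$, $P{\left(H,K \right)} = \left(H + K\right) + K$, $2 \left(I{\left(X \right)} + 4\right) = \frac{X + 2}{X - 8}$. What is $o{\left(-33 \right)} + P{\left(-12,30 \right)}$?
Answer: $\frac{16533}{328} \approx 50.406$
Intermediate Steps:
$I{\left(X \right)} = -4 + \frac{2 + X}{2 \left(-8 + X\right)}$ ($I{\left(X \right)} = -4 + \frac{\left(X + 2\right) \frac{1}{X - 8}}{2} = -4 + \frac{\left(2 + X\right) \frac{1}{-8 + X}}{2} = -4 + \frac{\frac{1}{-8 + X} \left(2 + X\right)}{2} = -4 + \frac{2 + X}{2 \left(-8 + X\right)}$)
$P{\left(H,K \right)} = H + 2 K$
$o{\left(b \right)} = \frac{3}{2} - \frac{66 - 7 b}{8 \left(-8 + b\right)}$ ($o{\left(b \right)} = \frac{3}{2} - \frac{\frac{1}{2} \frac{1}{-8 + b} \left(66 - 7 b\right)}{4} = \frac{3}{2} - \frac{66 - 7 b}{8 \left(-8 + b\right)}$)
$o{\left(-33 \right)} + P{\left(-12,30 \right)} = \frac{-162 + 19 \left(-33\right)}{8 \left(-8 - 33\right)} + \left(-12 + 2 \cdot 30\right) = \frac{-162 - 627}{8 \left(-41\right)} + \left(-12 + 60\right) = \frac{1}{8} \left(- \frac{1}{41}\right) \left(-789\right) + 48 = \frac{789}{328} + 48 = \frac{16533}{328}$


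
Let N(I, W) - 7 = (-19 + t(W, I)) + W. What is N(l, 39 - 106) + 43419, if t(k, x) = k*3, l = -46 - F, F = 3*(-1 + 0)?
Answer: 43139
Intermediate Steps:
F = -3 (F = 3*(-1) = -3)
l = -43 (l = -46 - 1*(-3) = -46 + 3 = -43)
t(k, x) = 3*k
N(I, W) = -12 + 4*W (N(I, W) = 7 + ((-19 + 3*W) + W) = 7 + (-19 + 4*W) = -12 + 4*W)
N(l, 39 - 106) + 43419 = (-12 + 4*(39 - 106)) + 43419 = (-12 + 4*(-67)) + 43419 = (-12 - 268) + 43419 = -280 + 43419 = 43139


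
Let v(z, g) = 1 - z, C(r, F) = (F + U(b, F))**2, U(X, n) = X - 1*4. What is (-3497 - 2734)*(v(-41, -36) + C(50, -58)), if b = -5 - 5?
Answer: -32563206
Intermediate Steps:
b = -10
U(X, n) = -4 + X (U(X, n) = X - 4 = -4 + X)
C(r, F) = (-14 + F)**2 (C(r, F) = (F + (-4 - 10))**2 = (F - 14)**2 = (-14 + F)**2)
(-3497 - 2734)*(v(-41, -36) + C(50, -58)) = (-3497 - 2734)*((1 - 1*(-41)) + (-14 - 58)**2) = -6231*((1 + 41) + (-72)**2) = -6231*(42 + 5184) = -6231*5226 = -32563206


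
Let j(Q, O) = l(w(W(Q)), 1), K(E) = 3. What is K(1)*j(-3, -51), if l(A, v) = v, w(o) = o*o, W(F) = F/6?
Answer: 3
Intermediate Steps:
W(F) = F/6 (W(F) = F*(1/6) = F/6)
w(o) = o**2
j(Q, O) = 1
K(1)*j(-3, -51) = 3*1 = 3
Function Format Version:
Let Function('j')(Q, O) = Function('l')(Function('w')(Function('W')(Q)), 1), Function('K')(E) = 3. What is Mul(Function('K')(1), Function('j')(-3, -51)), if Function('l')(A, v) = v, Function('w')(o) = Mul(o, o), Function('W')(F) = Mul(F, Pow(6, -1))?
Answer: 3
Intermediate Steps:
Function('W')(F) = Mul(Rational(1, 6), F) (Function('W')(F) = Mul(F, Rational(1, 6)) = Mul(Rational(1, 6), F))
Function('w')(o) = Pow(o, 2)
Function('j')(Q, O) = 1
Mul(Function('K')(1), Function('j')(-3, -51)) = Mul(3, 1) = 3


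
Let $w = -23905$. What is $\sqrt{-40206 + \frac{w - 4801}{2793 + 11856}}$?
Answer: $\frac{40 i \sqrt{5392721721}}{14649} \approx 200.52 i$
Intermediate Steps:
$\sqrt{-40206 + \frac{w - 4801}{2793 + 11856}} = \sqrt{-40206 + \frac{-23905 - 4801}{2793 + 11856}} = \sqrt{-40206 - \frac{28706}{14649}} = \sqrt{- \frac{589006400}{14649}} = \frac{40 i \sqrt{5392721721}}{14649}$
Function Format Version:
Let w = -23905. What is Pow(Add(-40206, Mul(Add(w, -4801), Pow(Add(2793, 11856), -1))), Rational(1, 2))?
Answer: Mul(Rational(40, 14649), I, Pow(5392721721, Rational(1, 2))) ≈ Mul(200.52, I)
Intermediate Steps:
Pow(Add(-40206, Mul(Add(w, -4801), Pow(Add(2793, 11856), -1))), Rational(1, 2)) = Pow(Add(-40206, Mul(Add(-23905, -4801), Pow(Add(2793, 11856), -1))), Rational(1, 2)) = Pow(Add(-40206, Mul(-28706, Pow(14649, -1))), Rational(1, 2)) = Pow(Add(-40206, Mul(-28706, Rational(1, 14649))), Rational(1, 2)) = Pow(Add(-40206, Rational(-28706, 14649)), Rational(1, 2)) = Pow(Rational(-589006400, 14649), Rational(1, 2)) = Mul(Rational(40, 14649), I, Pow(5392721721, Rational(1, 2)))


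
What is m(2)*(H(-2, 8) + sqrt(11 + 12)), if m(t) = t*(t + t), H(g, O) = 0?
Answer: 8*sqrt(23) ≈ 38.367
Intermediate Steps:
m(t) = 2*t**2 (m(t) = t*(2*t) = 2*t**2)
m(2)*(H(-2, 8) + sqrt(11 + 12)) = (2*2**2)*(0 + sqrt(11 + 12)) = (2*4)*(0 + sqrt(23)) = 8*sqrt(23)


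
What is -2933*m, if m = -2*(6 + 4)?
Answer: 58660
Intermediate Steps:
m = -20 (m = -2*10 = -20)
-2933*m = -2933*(-20) = 58660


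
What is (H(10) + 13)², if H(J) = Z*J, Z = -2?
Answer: 49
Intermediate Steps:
H(J) = -2*J
(H(10) + 13)² = (-2*10 + 13)² = (-20 + 13)² = (-7)² = 49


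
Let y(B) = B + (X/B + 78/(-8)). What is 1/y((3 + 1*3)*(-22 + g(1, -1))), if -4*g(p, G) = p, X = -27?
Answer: -356/50925 ≈ -0.0069907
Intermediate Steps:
g(p, G) = -p/4
y(B) = -39/4 + B - 27/B (y(B) = B + (-27/B + 78/(-8)) = B + (-27/B + 78*(-⅛)) = B + (-27/B - 39/4) = B + (-39/4 - 27/B) = -39/4 + B - 27/B)
1/y((3 + 1*3)*(-22 + g(1, -1))) = 1/(-39/4 + (3 + 1*3)*(-22 - ¼*1) - 27*1/((-22 - ¼*1)*(3 + 1*3))) = 1/(-39/4 + (3 + 3)*(-22 - ¼) - 27*1/((-22 - ¼)*(3 + 3))) = 1/(-39/4 + 6*(-89/4) - 27/(6*(-89/4))) = 1/(-39/4 - 267/2 - 27/(-267/2)) = 1/(-39/4 - 267/2 - 27*(-2/267)) = 1/(-39/4 - 267/2 + 18/89) = 1/(-50925/356) = -356/50925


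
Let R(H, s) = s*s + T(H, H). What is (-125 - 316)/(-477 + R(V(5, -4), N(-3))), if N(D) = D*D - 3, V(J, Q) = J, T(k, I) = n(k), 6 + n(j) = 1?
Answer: 441/446 ≈ 0.98879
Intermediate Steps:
n(j) = -5 (n(j) = -6 + 1 = -5)
T(k, I) = -5
N(D) = -3 + D**2 (N(D) = D**2 - 3 = -3 + D**2)
R(H, s) = -5 + s**2 (R(H, s) = s*s - 5 = s**2 - 5 = -5 + s**2)
(-125 - 316)/(-477 + R(V(5, -4), N(-3))) = (-125 - 316)/(-477 + (-5 + (-3 + (-3)**2)**2)) = -441/(-477 + (-5 + (-3 + 9)**2)) = -441/(-477 + (-5 + 6**2)) = -441/(-477 + (-5 + 36)) = -441/(-477 + 31) = -441/(-446) = -441*(-1/446) = 441/446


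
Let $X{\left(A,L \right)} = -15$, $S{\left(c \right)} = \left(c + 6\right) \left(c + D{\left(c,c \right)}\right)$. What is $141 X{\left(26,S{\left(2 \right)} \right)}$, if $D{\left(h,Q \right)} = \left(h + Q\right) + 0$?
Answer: $-2115$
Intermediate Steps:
$D{\left(h,Q \right)} = Q + h$ ($D{\left(h,Q \right)} = \left(Q + h\right) + 0 = Q + h$)
$S{\left(c \right)} = 3 c \left(6 + c\right)$ ($S{\left(c \right)} = \left(c + 6\right) \left(c + \left(c + c\right)\right) = \left(6 + c\right) \left(c + 2 c\right) = \left(6 + c\right) 3 c = 3 c \left(6 + c\right)$)
$141 X{\left(26,S{\left(2 \right)} \right)} = 141 \left(-15\right) = -2115$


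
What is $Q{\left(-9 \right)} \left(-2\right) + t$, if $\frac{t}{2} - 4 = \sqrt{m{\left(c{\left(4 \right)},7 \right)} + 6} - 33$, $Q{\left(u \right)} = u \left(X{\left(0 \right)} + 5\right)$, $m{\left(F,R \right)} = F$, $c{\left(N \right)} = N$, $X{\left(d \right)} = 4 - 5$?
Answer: $14 + 2 \sqrt{10} \approx 20.325$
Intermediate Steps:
$X{\left(d \right)} = -1$ ($X{\left(d \right)} = 4 - 5 = -1$)
$Q{\left(u \right)} = 4 u$ ($Q{\left(u \right)} = u \left(-1 + 5\right) = u 4 = 4 u$)
$t = -58 + 2 \sqrt{10}$ ($t = 8 + 2 \left(\sqrt{4 + 6} - 33\right) = 8 + 2 \left(\sqrt{10} - 33\right) = 8 + 2 \left(-33 + \sqrt{10}\right) = 8 - \left(66 - 2 \sqrt{10}\right) = -58 + 2 \sqrt{10} \approx -51.675$)
$Q{\left(-9 \right)} \left(-2\right) + t = 4 \left(-9\right) \left(-2\right) - \left(58 - 2 \sqrt{10}\right) = \left(-36\right) \left(-2\right) - \left(58 - 2 \sqrt{10}\right) = 72 - \left(58 - 2 \sqrt{10}\right) = 14 + 2 \sqrt{10}$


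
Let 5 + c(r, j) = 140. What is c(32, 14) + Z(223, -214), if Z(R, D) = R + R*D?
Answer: -47364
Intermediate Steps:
Z(R, D) = R + D*R
c(r, j) = 135 (c(r, j) = -5 + 140 = 135)
c(32, 14) + Z(223, -214) = 135 + 223*(1 - 214) = 135 + 223*(-213) = 135 - 47499 = -47364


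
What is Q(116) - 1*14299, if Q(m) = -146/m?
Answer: -829415/58 ≈ -14300.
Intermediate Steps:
Q(116) - 1*14299 = -146/116 - 1*14299 = -146*1/116 - 14299 = -73/58 - 14299 = -829415/58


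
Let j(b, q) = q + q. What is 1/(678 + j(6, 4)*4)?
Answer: 1/710 ≈ 0.0014085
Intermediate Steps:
j(b, q) = 2*q
1/(678 + j(6, 4)*4) = 1/(678 + (2*4)*4) = 1/(678 + 8*4) = 1/(678 + 32) = 1/710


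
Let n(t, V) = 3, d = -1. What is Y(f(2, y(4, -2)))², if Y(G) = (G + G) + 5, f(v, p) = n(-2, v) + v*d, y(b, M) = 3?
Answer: 49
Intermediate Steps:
f(v, p) = 3 - v (f(v, p) = 3 + v*(-1) = 3 - v)
Y(G) = 5 + 2*G (Y(G) = 2*G + 5 = 5 + 2*G)
Y(f(2, y(4, -2)))² = (5 + 2*(3 - 1*2))² = (5 + 2*(3 - 2))² = (5 + 2*1)² = (5 + 2)² = 7² = 49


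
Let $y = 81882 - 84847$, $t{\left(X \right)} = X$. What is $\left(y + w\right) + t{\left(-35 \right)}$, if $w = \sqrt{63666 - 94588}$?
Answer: $-3000 + i \sqrt{30922} \approx -3000.0 + 175.85 i$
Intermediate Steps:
$w = i \sqrt{30922}$ ($w = \sqrt{-30922} = i \sqrt{30922} \approx 175.85 i$)
$y = -2965$ ($y = 81882 - 84847 = -2965$)
$\left(y + w\right) + t{\left(-35 \right)} = \left(-2965 + i \sqrt{30922}\right) - 35 = -3000 + i \sqrt{30922}$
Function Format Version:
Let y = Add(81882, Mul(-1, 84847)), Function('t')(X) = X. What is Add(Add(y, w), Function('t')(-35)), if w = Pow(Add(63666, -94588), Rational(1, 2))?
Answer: Add(-3000, Mul(I, Pow(30922, Rational(1, 2)))) ≈ Add(-3000.0, Mul(175.85, I))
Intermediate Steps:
w = Mul(I, Pow(30922, Rational(1, 2))) (w = Pow(-30922, Rational(1, 2)) = Mul(I, Pow(30922, Rational(1, 2))) ≈ Mul(175.85, I))
y = -2965 (y = Add(81882, -84847) = -2965)
Add(Add(y, w), Function('t')(-35)) = Add(Add(-2965, Mul(I, Pow(30922, Rational(1, 2)))), -35) = Add(-3000, Mul(I, Pow(30922, Rational(1, 2))))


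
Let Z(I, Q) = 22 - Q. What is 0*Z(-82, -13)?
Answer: 0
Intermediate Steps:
0*Z(-82, -13) = 0*(22 - 1*(-13)) = 0*(22 + 13) = 0*35 = 0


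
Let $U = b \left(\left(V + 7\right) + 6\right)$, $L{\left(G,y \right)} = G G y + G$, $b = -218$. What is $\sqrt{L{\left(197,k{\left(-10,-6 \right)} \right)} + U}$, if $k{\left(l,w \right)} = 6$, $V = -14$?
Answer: $\sqrt{233269} \approx 482.98$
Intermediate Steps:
$L{\left(G,y \right)} = G + y G^{2}$ ($L{\left(G,y \right)} = G^{2} y + G = y G^{2} + G = G + y G^{2}$)
$U = 218$ ($U = - 218 \left(\left(-14 + 7\right) + 6\right) = - 218 \left(-7 + 6\right) = \left(-218\right) \left(-1\right) = 218$)
$\sqrt{L{\left(197,k{\left(-10,-6 \right)} \right)} + U} = \sqrt{197 \left(1 + 197 \cdot 6\right) + 218} = \sqrt{197 \left(1 + 1182\right) + 218} = \sqrt{197 \cdot 1183 + 218} = \sqrt{233051 + 218} = \sqrt{233269}$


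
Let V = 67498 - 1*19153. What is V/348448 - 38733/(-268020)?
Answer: 2204488607/7782586080 ≈ 0.28326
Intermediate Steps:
V = 48345 (V = 67498 - 19153 = 48345)
V/348448 - 38733/(-268020) = 48345/348448 - 38733/(-268020) = 48345*(1/348448) - 38733*(-1/268020) = 48345/348448 + 12911/89340 = 2204488607/7782586080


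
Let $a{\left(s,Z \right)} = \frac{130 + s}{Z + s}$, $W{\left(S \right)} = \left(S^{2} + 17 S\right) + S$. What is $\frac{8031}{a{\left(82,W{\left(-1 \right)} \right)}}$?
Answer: $\frac{522015}{212} \approx 2462.3$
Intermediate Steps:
$W{\left(S \right)} = S^{2} + 18 S$
$a{\left(s,Z \right)} = \frac{130 + s}{Z + s}$
$\frac{8031}{a{\left(82,W{\left(-1 \right)} \right)}} = \frac{8031}{\frac{1}{- (18 - 1) + 82} \left(130 + 82\right)} = \frac{8031}{\frac{1}{\left(-1\right) 17 + 82} \cdot 212} = \frac{8031}{\frac{1}{-17 + 82} \cdot 212} = \frac{8031}{\frac{1}{65} \cdot 212} = \frac{8031}{\frac{212}{65}} = 8031 \cdot \frac{65}{212} = \frac{522015}{212}$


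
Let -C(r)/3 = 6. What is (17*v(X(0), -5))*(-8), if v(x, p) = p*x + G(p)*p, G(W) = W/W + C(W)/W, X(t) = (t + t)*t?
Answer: 3128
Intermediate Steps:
X(t) = 2*t**2 (X(t) = (2*t)*t = 2*t**2)
C(r) = -18 (C(r) = -3*6 = -18)
G(W) = 1 - 18/W (G(W) = W/W - 18/W = 1 - 18/W)
v(x, p) = -18 + p + p*x (v(x, p) = p*x + ((-18 + p)/p)*p = p*x + (-18 + p) = -18 + p + p*x)
(17*v(X(0), -5))*(-8) = (17*(-18 - 5 - 10*0**2))*(-8) = (17*(-18 - 5 - 10*0))*(-8) = (17*(-18 - 5 - 5*0))*(-8) = (17*(-18 - 5 + 0))*(-8) = (17*(-23))*(-8) = -391*(-8) = 3128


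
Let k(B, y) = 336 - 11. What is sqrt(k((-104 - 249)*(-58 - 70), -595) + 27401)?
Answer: sqrt(27726) ≈ 166.51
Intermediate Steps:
k(B, y) = 325
sqrt(k((-104 - 249)*(-58 - 70), -595) + 27401) = sqrt(325 + 27401) = sqrt(27726)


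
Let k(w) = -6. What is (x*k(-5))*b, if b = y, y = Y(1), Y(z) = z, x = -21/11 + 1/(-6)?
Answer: 137/11 ≈ 12.455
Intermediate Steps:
x = -137/66 (x = -21*1/11 + 1*(-⅙) = -21/11 - ⅙ = -137/66 ≈ -2.0758)
y = 1
b = 1
(x*k(-5))*b = -137/66*(-6)*1 = (137/11)*1 = 137/11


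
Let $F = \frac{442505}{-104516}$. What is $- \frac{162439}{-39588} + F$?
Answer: $- \frac{67551677}{517197426} \approx -0.13061$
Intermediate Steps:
$F = - \frac{442505}{104516}$ ($F = 442505 \left(- \frac{1}{104516}\right) = - \frac{442505}{104516} \approx -4.2338$)
$- \frac{162439}{-39588} + F = - \frac{162439}{-39588} - \frac{442505}{104516} = \left(-162439\right) \left(- \frac{1}{39588}\right) - \frac{442505}{104516} = \frac{162439}{39588} - \frac{442505}{104516} = - \frac{67551677}{517197426}$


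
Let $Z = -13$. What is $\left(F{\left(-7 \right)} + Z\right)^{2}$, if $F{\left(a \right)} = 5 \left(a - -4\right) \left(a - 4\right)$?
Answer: $23104$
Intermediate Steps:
$F{\left(a \right)} = \left(-4 + a\right) \left(20 + 5 a\right)$ ($F{\left(a \right)} = 5 \left(a + 4\right) \left(-4 + a\right) = 5 \left(4 + a\right) \left(-4 + a\right) = \left(20 + 5 a\right) \left(-4 + a\right) = \left(-4 + a\right) \left(20 + 5 a\right)$)
$\left(F{\left(-7 \right)} + Z\right)^{2} = \left(\left(-80 + 5 \left(-7\right)^{2}\right) - 13\right)^{2} = \left(\left(-80 + 5 \cdot 49\right) - 13\right)^{2} = \left(\left(-80 + 245\right) - 13\right)^{2} = \left(165 - 13\right)^{2} = 152^{2} = 23104$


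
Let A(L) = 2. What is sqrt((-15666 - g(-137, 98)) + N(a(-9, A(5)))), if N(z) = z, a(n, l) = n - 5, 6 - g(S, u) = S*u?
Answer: 2*I*sqrt(7278) ≈ 170.62*I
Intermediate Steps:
g(S, u) = 6 - S*u
a(n, l) = -5 + n
sqrt((-15666 - g(-137, 98)) + N(a(-9, A(5)))) = sqrt((-15666 - (6 - 1*(-137)*98)) + (-5 - 9)) = sqrt((-15666 - (6 + 13426)) - 14) = sqrt((-15666 - 1*13432) - 14) = sqrt((-15666 - 13432) - 14) = sqrt(-29098 - 14) = sqrt(-29112) = 2*I*sqrt(7278)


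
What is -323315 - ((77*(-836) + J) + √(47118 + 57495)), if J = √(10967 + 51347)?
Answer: -258943 - √62314 - √104613 ≈ -2.5952e+5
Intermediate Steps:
J = √62314 ≈ 249.63
-323315 - ((77*(-836) + J) + √(47118 + 57495)) = -323315 - ((77*(-836) + √62314) + √(47118 + 57495)) = -323315 - ((-64372 + √62314) + √104613) = -323315 - (-64372 + √62314 + √104613) = -323315 + (64372 - √62314 - √104613) = -258943 - √62314 - √104613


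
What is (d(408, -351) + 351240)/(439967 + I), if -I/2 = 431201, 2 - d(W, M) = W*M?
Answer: -98890/84487 ≈ -1.1705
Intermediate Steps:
d(W, M) = 2 - M*W (d(W, M) = 2 - W*M = 2 - M*W)
I = -862402 (I = -2*431201 = -862402)
(d(408, -351) + 351240)/(439967 + I) = ((2 - 1*(-351)*408) + 351240)/(439967 - 862402) = ((2 + 143208) + 351240)/(-422435) = (143210 + 351240)*(-1/422435) = 494450*(-1/422435) = -98890/84487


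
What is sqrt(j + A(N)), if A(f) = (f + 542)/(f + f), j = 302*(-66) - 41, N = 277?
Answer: I*sqrt(6129579542)/554 ≈ 141.32*I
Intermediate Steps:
j = -19973 (j = -19932 - 41 = -19973)
A(f) = (542 + f)/(2*f) (A(f) = (542 + f)/((2*f)) = (542 + f)*(1/(2*f)) = (542 + f)/(2*f))
sqrt(j + A(N)) = sqrt(-19973 + (1/2)*(542 + 277)/277) = sqrt(-19973 + (1/2)*(1/277)*819) = sqrt(-19973 + 819/554) = sqrt(-11064223/554) = I*sqrt(6129579542)/554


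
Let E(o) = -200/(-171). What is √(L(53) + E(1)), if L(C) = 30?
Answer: √101270/57 ≈ 5.5830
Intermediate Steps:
E(o) = 200/171 (E(o) = -200*(-1/171) = 200/171)
√(L(53) + E(1)) = √(30 + 200/171) = √(5330/171) = √101270/57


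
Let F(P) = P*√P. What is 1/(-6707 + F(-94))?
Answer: I/(-6707*I + 94*√94) ≈ -0.00014639 + 1.9892e-5*I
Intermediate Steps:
F(P) = P^(3/2)
1/(-6707 + F(-94)) = 1/(-6707 + (-94)^(3/2)) = 1/(-6707 - 94*I*√94)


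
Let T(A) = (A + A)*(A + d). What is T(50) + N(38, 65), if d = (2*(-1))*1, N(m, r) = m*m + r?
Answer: 6309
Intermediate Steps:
N(m, r) = r + m**2 (N(m, r) = m**2 + r = r + m**2)
d = -2 (d = -2*1 = -2)
T(A) = 2*A*(-2 + A) (T(A) = (A + A)*(A - 2) = (2*A)*(-2 + A) = 2*A*(-2 + A))
T(50) + N(38, 65) = 2*50*(-2 + 50) + (65 + 38**2) = 2*50*48 + (65 + 1444) = 4800 + 1509 = 6309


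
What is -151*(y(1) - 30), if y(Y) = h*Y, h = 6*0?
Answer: 4530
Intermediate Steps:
h = 0
y(Y) = 0 (y(Y) = 0*Y = 0)
-151*(y(1) - 30) = -151*(0 - 30) = -151*(-30) = 4530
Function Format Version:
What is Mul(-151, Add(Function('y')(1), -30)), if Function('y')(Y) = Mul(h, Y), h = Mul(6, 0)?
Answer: 4530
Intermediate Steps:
h = 0
Function('y')(Y) = 0 (Function('y')(Y) = Mul(0, Y) = 0)
Mul(-151, Add(Function('y')(1), -30)) = Mul(-151, Add(0, -30)) = Mul(-151, -30) = 4530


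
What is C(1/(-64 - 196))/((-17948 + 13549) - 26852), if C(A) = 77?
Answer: -7/2841 ≈ -0.0024639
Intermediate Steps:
C(1/(-64 - 196))/((-17948 + 13549) - 26852) = 77/((-17948 + 13549) - 26852) = 77/(-4399 - 26852) = 77/(-31251) = 77*(-1/31251) = -7/2841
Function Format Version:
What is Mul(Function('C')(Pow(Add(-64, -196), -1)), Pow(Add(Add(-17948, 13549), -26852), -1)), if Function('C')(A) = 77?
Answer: Rational(-7, 2841) ≈ -0.0024639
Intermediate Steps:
Mul(Function('C')(Pow(Add(-64, -196), -1)), Pow(Add(Add(-17948, 13549), -26852), -1)) = Mul(77, Pow(Add(Add(-17948, 13549), -26852), -1)) = Mul(77, Pow(Add(-4399, -26852), -1)) = Mul(77, Pow(-31251, -1)) = Mul(77, Rational(-1, 31251)) = Rational(-7, 2841)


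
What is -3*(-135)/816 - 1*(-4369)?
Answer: 1188503/272 ≈ 4369.5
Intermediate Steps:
-3*(-135)/816 - 1*(-4369) = 405*(1/816) + 4369 = 135/272 + 4369 = 1188503/272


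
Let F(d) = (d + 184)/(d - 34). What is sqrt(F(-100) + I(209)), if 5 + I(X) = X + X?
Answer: sqrt(1851143)/67 ≈ 20.307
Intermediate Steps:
I(X) = -5 + 2*X (I(X) = -5 + (X + X) = -5 + 2*X)
F(d) = (184 + d)/(-34 + d)
sqrt(F(-100) + I(209)) = sqrt((184 - 100)/(-34 - 100) + (-5 + 2*209)) = sqrt(84/(-134) + (-5 + 418)) = sqrt(-1/134*84 + 413) = sqrt(-42/67 + 413) = sqrt(27629/67) = sqrt(1851143)/67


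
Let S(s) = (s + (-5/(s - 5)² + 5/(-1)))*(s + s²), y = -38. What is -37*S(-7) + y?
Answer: 447935/24 ≈ 18664.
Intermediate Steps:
S(s) = (s + s²)*(-5 + s - 5/(-5 + s)²) (S(s) = (s + (-5/(-5 + s)² + 5*(-1)))*(s + s²) = (s + (-5/(-5 + s)² - 5))*(s + s²) = (s + (-5 - 5/(-5 + s)²))*(s + s²) = (-5 + s - 5/(-5 + s)²)*(s + s²) = (s + s²)*(-5 + s - 5/(-5 + s)²))
-37*S(-7) + y = -(-37)*(-7)*(5 + 5*(-7) + (-5 - 7)²*(5 - 1*(-7)² + 4*(-7)))/(-5 - 7)² - 38 = -(-37)*(-7)*(5 - 35 + (-12)²*(5 - 1*49 - 28))/(-12)² - 38 = -(-37)*(-7)*(5 - 35 + 144*(5 - 49 - 28))/144 - 38 = -(-37)*(-7)*(5 - 35 + 144*(-72))/144 - 38 = -(-37)*(-7)*(5 - 35 - 10368)/144 - 38 = -(-37)*(-7)*(-10398)/144 - 38 = -37*(-12131/24) - 38 = 448847/24 - 38 = 447935/24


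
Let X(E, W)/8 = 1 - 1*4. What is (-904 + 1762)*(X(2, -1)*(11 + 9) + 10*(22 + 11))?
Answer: -128700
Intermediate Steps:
X(E, W) = -24 (X(E, W) = 8*(1 - 1*4) = 8*(1 - 4) = 8*(-3) = -24)
(-904 + 1762)*(X(2, -1)*(11 + 9) + 10*(22 + 11)) = (-904 + 1762)*(-24*(11 + 9) + 10*(22 + 11)) = 858*(-24*20 + 10*33) = 858*(-480 + 330) = 858*(-150) = -128700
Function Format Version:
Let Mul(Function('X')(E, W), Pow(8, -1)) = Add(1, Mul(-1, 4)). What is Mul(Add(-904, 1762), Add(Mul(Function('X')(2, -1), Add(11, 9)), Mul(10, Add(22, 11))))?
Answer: -128700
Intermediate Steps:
Function('X')(E, W) = -24 (Function('X')(E, W) = Mul(8, Add(1, Mul(-1, 4))) = Mul(8, Add(1, -4)) = Mul(8, -3) = -24)
Mul(Add(-904, 1762), Add(Mul(Function('X')(2, -1), Add(11, 9)), Mul(10, Add(22, 11)))) = Mul(Add(-904, 1762), Add(Mul(-24, Add(11, 9)), Mul(10, Add(22, 11)))) = Mul(858, Add(Mul(-24, 20), Mul(10, 33))) = Mul(858, Add(-480, 330)) = Mul(858, -150) = -128700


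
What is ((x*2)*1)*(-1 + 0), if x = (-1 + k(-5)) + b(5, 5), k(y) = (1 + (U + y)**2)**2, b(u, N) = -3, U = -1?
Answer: -2730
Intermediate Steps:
k(y) = (1 + (-1 + y)**2)**2
x = 1365 (x = (-1 + (1 + (-1 - 5)**2)**2) - 3 = (-1 + (1 + (-6)**2)**2) - 3 = (-1 + (1 + 36)**2) - 3 = (-1 + 37**2) - 3 = (-1 + 1369) - 3 = 1368 - 3 = 1365)
((x*2)*1)*(-1 + 0) = ((1365*2)*1)*(-1 + 0) = (2730*1)*(-1) = 2730*(-1) = -2730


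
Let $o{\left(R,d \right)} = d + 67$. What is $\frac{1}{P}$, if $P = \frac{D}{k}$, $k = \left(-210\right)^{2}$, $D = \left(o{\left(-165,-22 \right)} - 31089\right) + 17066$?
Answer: $- \frac{22050}{6989} \approx -3.155$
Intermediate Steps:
$o{\left(R,d \right)} = 67 + d$
$D = -13978$ ($D = \left(\left(67 - 22\right) - 31089\right) + 17066 = \left(45 - 31089\right) + 17066 = -31044 + 17066 = -13978$)
$k = 44100$
$P = - \frac{6989}{22050}$ ($P = - \frac{13978}{44100} = \left(-13978\right) \frac{1}{44100} = - \frac{6989}{22050} \approx -0.31696$)
$\frac{1}{P} = \frac{1}{- \frac{6989}{22050}} = - \frac{22050}{6989}$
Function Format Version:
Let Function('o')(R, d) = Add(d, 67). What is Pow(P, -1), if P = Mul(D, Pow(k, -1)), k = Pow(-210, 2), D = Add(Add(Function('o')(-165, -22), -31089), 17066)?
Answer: Rational(-22050, 6989) ≈ -3.1550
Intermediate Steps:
Function('o')(R, d) = Add(67, d)
D = -13978 (D = Add(Add(Add(67, -22), -31089), 17066) = Add(Add(45, -31089), 17066) = Add(-31044, 17066) = -13978)
k = 44100
P = Rational(-6989, 22050) (P = Mul(-13978, Pow(44100, -1)) = Mul(-13978, Rational(1, 44100)) = Rational(-6989, 22050) ≈ -0.31696)
Pow(P, -1) = Pow(Rational(-6989, 22050), -1) = Rational(-22050, 6989)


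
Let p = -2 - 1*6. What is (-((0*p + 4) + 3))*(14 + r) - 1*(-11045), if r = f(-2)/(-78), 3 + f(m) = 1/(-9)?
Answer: 3842299/351 ≈ 10947.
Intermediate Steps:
f(m) = -28/9 (f(m) = -3 + 1/(-9) = -3 - 1/9 = -28/9)
p = -8 (p = -2 - 6 = -8)
r = 14/351 (r = -28/9/(-78) = -28/9*(-1/78) = 14/351 ≈ 0.039886)
(-((0*p + 4) + 3))*(14 + r) - 1*(-11045) = (-((0*(-8) + 4) + 3))*(14 + 14/351) - 1*(-11045) = -((0 + 4) + 3)*(4928/351) + 11045 = -(4 + 3)*(4928/351) + 11045 = -1*7*(4928/351) + 11045 = -7*4928/351 + 11045 = -34496/351 + 11045 = 3842299/351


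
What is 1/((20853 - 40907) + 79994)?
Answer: 1/59940 ≈ 1.6683e-5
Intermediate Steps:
1/((20853 - 40907) + 79994) = 1/(-20054 + 79994) = 1/59940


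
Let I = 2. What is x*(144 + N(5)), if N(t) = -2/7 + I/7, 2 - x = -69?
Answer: 10224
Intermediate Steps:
x = 71 (x = 2 - 1*(-69) = 2 + 69 = 71)
N(t) = 0 (N(t) = -2/7 + 2/7 = 0)
x*(144 + N(5)) = 71*(144 + 0) = 71*144 = 10224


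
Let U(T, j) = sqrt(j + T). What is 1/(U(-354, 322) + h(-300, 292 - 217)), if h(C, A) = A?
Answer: 75/5657 - 4*I*sqrt(2)/5657 ≈ 0.013258 - 0.00099997*I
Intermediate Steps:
U(T, j) = sqrt(T + j)
1/(U(-354, 322) + h(-300, 292 - 217)) = 1/(sqrt(-354 + 322) + (292 - 217)) = 1/(sqrt(-32) + 75) = 1/(4*I*sqrt(2) + 75) = 1/(75 + 4*I*sqrt(2))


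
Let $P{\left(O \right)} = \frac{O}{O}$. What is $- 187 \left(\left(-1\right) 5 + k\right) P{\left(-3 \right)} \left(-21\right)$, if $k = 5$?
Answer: $0$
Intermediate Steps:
$P{\left(O \right)} = 1$
$- 187 \left(\left(-1\right) 5 + k\right) P{\left(-3 \right)} \left(-21\right) = - 187 \left(\left(-1\right) 5 + 5\right) 1 \left(-21\right) = - 187 \left(-5 + 5\right) 1 \left(-21\right) = - 187 \cdot 0 \cdot 1 \left(-21\right) = \left(-187\right) 0 \left(-21\right) = 0 \left(-21\right) = 0$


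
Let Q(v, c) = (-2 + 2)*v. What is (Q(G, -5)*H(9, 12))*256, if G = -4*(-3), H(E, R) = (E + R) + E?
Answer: 0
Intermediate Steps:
H(E, R) = R + 2*E
G = 12
Q(v, c) = 0 (Q(v, c) = 0*v = 0)
(Q(G, -5)*H(9, 12))*256 = (0*(12 + 2*9))*256 = (0*(12 + 18))*256 = (0*30)*256 = 0*256 = 0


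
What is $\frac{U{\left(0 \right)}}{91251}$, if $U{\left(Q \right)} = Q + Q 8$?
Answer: $0$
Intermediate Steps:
$U{\left(Q \right)} = 9 Q$ ($U{\left(Q \right)} = Q + 8 Q = 9 Q$)
$\frac{U{\left(0 \right)}}{91251} = \frac{9 \cdot 0}{91251} = 0 \cdot \frac{1}{91251} = 0$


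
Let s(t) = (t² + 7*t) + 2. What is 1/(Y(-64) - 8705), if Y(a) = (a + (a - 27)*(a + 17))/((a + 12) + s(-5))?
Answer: -60/526513 ≈ -0.00011396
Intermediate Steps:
s(t) = 2 + t² + 7*t
Y(a) = (a + (-27 + a)*(17 + a))/(4 + a) (Y(a) = (a + (a - 27)*(a + 17))/((a + 12) + (2 + (-5)² + 7*(-5))) = (a + (-27 + a)*(17 + a))/((12 + a) + (2 + 25 - 35)) = (a + (-27 + a)*(17 + a))/((12 + a) - 8) = (a + (-27 + a)*(17 + a))/(4 + a))
1/(Y(-64) - 8705) = 1/((-459 + (-64)² - 9*(-64))/(4 - 64) - 8705) = 1/((-459 + 4096 + 576)/(-60) - 8705) = 1/(-1/60*4213 - 8705) = 1/(-4213/60 - 8705) = 1/(-526513/60) = -60/526513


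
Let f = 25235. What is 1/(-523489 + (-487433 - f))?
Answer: -1/1036157 ≈ -9.6510e-7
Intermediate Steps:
1/(-523489 + (-487433 - f)) = 1/(-523489 + (-487433 - 1*25235)) = 1/(-523489 + (-487433 - 25235)) = 1/(-523489 - 512668) = 1/(-1036157) = -1/1036157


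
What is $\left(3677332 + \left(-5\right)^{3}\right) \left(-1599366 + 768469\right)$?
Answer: $-3055380264679$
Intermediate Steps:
$\left(3677332 + \left(-5\right)^{3}\right) \left(-1599366 + 768469\right) = \left(3677332 - 125\right) \left(-830897\right) = 3677207 \left(-830897\right) = -3055380264679$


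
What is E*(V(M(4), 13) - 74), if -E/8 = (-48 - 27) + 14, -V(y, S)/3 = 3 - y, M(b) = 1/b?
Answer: -40138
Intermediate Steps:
V(y, S) = -9 + 3*y (V(y, S) = -3*(3 - y) = -9 + 3*y)
E = 488 (E = -8*((-48 - 27) + 14) = -8*(-75 + 14) = -8*(-61) = 488)
E*(V(M(4), 13) - 74) = 488*((-9 + 3/4) - 74) = 488*(-33/4 - 74) = 488*(-329/4) = -40138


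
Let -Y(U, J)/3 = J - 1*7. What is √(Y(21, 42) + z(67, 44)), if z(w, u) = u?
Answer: I*√61 ≈ 7.8102*I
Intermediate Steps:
Y(U, J) = 21 - 3*J (Y(U, J) = -3*(J - 1*7) = -3*(J - 7) = -3*(-7 + J) = 21 - 3*J)
√(Y(21, 42) + z(67, 44)) = √((21 - 3*42) + 44) = √((21 - 126) + 44) = √(-105 + 44) = √(-61) = I*√61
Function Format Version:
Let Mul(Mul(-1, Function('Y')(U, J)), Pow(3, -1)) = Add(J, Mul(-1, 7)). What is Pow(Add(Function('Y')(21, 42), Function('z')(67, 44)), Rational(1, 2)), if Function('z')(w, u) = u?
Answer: Mul(I, Pow(61, Rational(1, 2))) ≈ Mul(7.8102, I)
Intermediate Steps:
Function('Y')(U, J) = Add(21, Mul(-3, J)) (Function('Y')(U, J) = Mul(-3, Add(J, Mul(-1, 7))) = Mul(-3, Add(J, -7)) = Mul(-3, Add(-7, J)) = Add(21, Mul(-3, J)))
Pow(Add(Function('Y')(21, 42), Function('z')(67, 44)), Rational(1, 2)) = Pow(Add(Add(21, Mul(-3, 42)), 44), Rational(1, 2)) = Pow(Add(Add(21, -126), 44), Rational(1, 2)) = Pow(Add(-105, 44), Rational(1, 2)) = Pow(-61, Rational(1, 2)) = Mul(I, Pow(61, Rational(1, 2)))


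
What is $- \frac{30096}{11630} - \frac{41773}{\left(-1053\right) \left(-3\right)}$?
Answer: $- \frac{290446627}{18369585} \approx -15.811$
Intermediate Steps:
$- \frac{30096}{11630} - \frac{41773}{\left(-1053\right) \left(-3\right)} = \left(-30096\right) \frac{1}{11630} - \frac{41773}{3159} = - \frac{15048}{5815} - \frac{41773}{3159} = - \frac{290446627}{18369585}$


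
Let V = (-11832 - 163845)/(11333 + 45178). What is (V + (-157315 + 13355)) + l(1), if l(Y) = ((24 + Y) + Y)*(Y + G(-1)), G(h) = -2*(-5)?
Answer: -2706445697/18837 ≈ -1.4368e+5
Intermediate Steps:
V = -58559/18837 (V = -175677/56511 = -175677*1/56511 = -58559/18837 ≈ -3.1087)
G(h) = 10
l(Y) = (10 + Y)*(24 + 2*Y) (l(Y) = ((24 + Y) + Y)*(Y + 10) = (24 + 2*Y)*(10 + Y) = (10 + Y)*(24 + 2*Y))
(V + (-157315 + 13355)) + l(1) = (-58559/18837 + (-157315 + 13355)) + (240 + 2*1**2 + 44*1) = (-58559/18837 - 143960) + (240 + 2*1 + 44) = -2711833079/18837 + (240 + 2 + 44) = -2711833079/18837 + 286 = -2706445697/18837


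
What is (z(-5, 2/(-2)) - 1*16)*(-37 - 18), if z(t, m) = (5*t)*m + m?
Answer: -440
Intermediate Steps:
z(t, m) = m + 5*m*t (z(t, m) = 5*m*t + m = m + 5*m*t)
(z(-5, 2/(-2)) - 1*16)*(-37 - 18) = ((2/(-2))*(1 + 5*(-5)) - 1*16)*(-37 - 18) = ((2*(-1/2))*(1 - 25) - 16)*(-55) = (-1*(-24) - 16)*(-55) = (24 - 16)*(-55) = 8*(-55) = -440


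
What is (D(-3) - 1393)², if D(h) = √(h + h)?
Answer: (1393 - I*√6)² ≈ 1.9404e+6 - 6824.0*I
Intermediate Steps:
D(h) = √2*√h (D(h) = √(2*h) = √2*√h)
(D(-3) - 1393)² = (√2*√(-3) - 1393)² = (√2*(I*√3) - 1393)² = (I*√6 - 1393)² = (-1393 + I*√6)²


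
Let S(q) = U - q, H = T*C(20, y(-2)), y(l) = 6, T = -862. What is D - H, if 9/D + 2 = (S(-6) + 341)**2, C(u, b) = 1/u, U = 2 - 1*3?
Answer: 12899206/299285 ≈ 43.100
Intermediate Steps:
U = -1 (U = 2 - 3 = -1)
H = -431/10 (H = -862/20 = -862*1/20 = -431/10 ≈ -43.100)
S(q) = -1 - q
D = 9/119714 (D = 9/(-2 + ((-1 - 1*(-6)) + 341)**2) = 9/(-2 + ((-1 + 6) + 341)**2) = 9/(-2 + (5 + 341)**2) = 9/(-2 + 346**2) = 9/(-2 + 119716) = 9/119714 ≈ 7.5179e-5)
D - H = 9/119714 - 1*(-431/10) = 9/119714 + 431/10 = 12899206/299285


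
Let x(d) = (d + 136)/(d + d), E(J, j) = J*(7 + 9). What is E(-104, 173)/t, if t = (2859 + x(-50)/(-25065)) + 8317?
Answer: -2085408000/14006322043 ≈ -0.14889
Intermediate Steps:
E(J, j) = 16*J (E(J, j) = J*16 = 16*J)
x(d) = (136 + d)/(2*d) (x(d) = (136 + d)/((2*d)) = (136 + d)*(1/(2*d)) = (136 + d)/(2*d))
t = 14006322043/1253250 (t = (2859 + ((1/2)*(136 - 50)/(-50))/(-25065)) + 8317 = (2859 + ((1/2)*(-1/50)*86)*(-1/25065)) + 8317 = (2859 - 43/50*(-1/25065)) + 8317 = (2859 + 43/1253250) + 8317 = 3583041793/1253250 + 8317 = 14006322043/1253250 ≈ 11176.)
E(-104, 173)/t = (16*(-104))/(14006322043/1253250) = -1664*1253250/14006322043 = -2085408000/14006322043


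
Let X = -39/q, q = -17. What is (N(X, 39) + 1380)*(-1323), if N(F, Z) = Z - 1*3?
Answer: -1873368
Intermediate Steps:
X = 39/17 (X = -39/(-17) = -39*(-1/17) = 39/17 ≈ 2.2941)
N(F, Z) = -3 + Z (N(F, Z) = Z - 3 = -3 + Z)
(N(X, 39) + 1380)*(-1323) = ((-3 + 39) + 1380)*(-1323) = (36 + 1380)*(-1323) = 1416*(-1323) = -1873368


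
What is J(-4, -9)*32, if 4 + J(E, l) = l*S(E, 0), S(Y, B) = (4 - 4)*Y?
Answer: -128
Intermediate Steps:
S(Y, B) = 0 (S(Y, B) = 0*Y = 0)
J(E, l) = -4 (J(E, l) = -4 + l*0 = -4 + 0 = -4)
J(-4, -9)*32 = -4*32 = -128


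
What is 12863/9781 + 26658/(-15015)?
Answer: -22534651/48953905 ≈ -0.46032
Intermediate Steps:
12863/9781 + 26658/(-15015) = 12863*(1/9781) + 26658*(-1/15015) = 12863/9781 - 8886/5005 = -22534651/48953905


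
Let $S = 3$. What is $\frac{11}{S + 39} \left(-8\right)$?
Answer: $- \frac{44}{21} \approx -2.0952$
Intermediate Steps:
$\frac{11}{S + 39} \left(-8\right) = \frac{11}{3 + 39} \left(-8\right) = \frac{11}{42} \left(-8\right) = - \frac{44}{21}$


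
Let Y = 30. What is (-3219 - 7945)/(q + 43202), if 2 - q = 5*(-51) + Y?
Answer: -11164/43429 ≈ -0.25706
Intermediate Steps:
q = 227 (q = 2 - (5*(-51) + 30) = 2 - (-255 + 30) = 2 - 1*(-225) = 2 + 225 = 227)
(-3219 - 7945)/(q + 43202) = (-3219 - 7945)/(227 + 43202) = -11164/43429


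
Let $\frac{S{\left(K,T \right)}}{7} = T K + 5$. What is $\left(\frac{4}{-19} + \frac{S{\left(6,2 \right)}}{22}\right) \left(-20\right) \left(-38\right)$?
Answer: $\frac{43460}{11} \approx 3950.9$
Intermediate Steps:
$S{\left(K,T \right)} = 35 + 7 K T$ ($S{\left(K,T \right)} = 7 \left(T K + 5\right) = 7 \left(K T + 5\right) = 7 \left(5 + K T\right) = 35 + 7 K T$)
$\left(\frac{4}{-19} + \frac{S{\left(6,2 \right)}}{22}\right) \left(-20\right) \left(-38\right) = \left(\frac{4}{-19} + \frac{35 + 7 \cdot 6 \cdot 2}{22}\right) \left(-20\right) \left(-38\right) = \left(4 \left(- \frac{1}{19}\right) + \left(35 + 84\right) \frac{1}{22}\right) \left(-20\right) \left(-38\right) = \left(- \frac{4}{19} + 119 \cdot \frac{1}{22}\right) \left(-20\right) \left(-38\right) = \left(- \frac{4}{19} + \frac{119}{22}\right) \left(-20\right) \left(-38\right) = \frac{2173}{418} \left(-20\right) \left(-38\right) = \left(- \frac{21730}{209}\right) \left(-38\right) = \frac{43460}{11}$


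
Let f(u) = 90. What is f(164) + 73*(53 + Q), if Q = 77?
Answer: 9580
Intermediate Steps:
f(164) + 73*(53 + Q) = 90 + 73*(53 + 77) = 90 + 73*130 = 90 + 9490 = 9580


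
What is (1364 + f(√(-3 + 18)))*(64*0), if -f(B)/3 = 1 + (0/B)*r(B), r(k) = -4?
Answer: 0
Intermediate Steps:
f(B) = -3 (f(B) = -3*(1 + (0/B)*(-4)) = -3*(1 + 0*(-4)) = -3*(1 + 0) = -3*1 = -3)
(1364 + f(√(-3 + 18)))*(64*0) = (1364 - 3)*(64*0) = 1361*0 = 0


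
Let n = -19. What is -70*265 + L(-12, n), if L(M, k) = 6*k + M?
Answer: -18676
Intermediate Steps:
L(M, k) = M + 6*k
-70*265 + L(-12, n) = -70*265 + (-12 + 6*(-19)) = -18550 + (-12 - 114) = -18550 - 126 = -18676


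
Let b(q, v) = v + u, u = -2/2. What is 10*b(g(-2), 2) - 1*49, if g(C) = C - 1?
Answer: -39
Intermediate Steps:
u = -1 (u = -2*½ = -1)
g(C) = -1 + C
b(q, v) = -1 + v (b(q, v) = v - 1 = -1 + v)
10*b(g(-2), 2) - 1*49 = 10*(-1 + 2) - 1*49 = 10*1 - 49 = 10 - 49 = -39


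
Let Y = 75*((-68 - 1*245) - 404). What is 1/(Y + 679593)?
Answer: 1/625818 ≈ 1.5979e-6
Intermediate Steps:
Y = -53775 (Y = 75*((-68 - 245) - 404) = 75*(-313 - 404) = 75*(-717) = -53775)
1/(Y + 679593) = 1/(-53775 + 679593) = 1/625818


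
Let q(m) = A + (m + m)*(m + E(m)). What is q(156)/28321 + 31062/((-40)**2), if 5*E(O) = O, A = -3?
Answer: 486576171/22656800 ≈ 21.476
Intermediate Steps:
E(O) = O/5
q(m) = -3 + 12*m**2/5 (q(m) = -3 + (m + m)*(m + m/5) = -3 + (2*m)*(6*m/5) = -3 + 12*m**2/5)
q(156)/28321 + 31062/((-40)**2) = (-3 + (12/5)*156**2)/28321 + 31062/((-40)**2) = (-3 + (12/5)*24336)*(1/28321) + 31062/1600 = (-3 + 292032/5)*(1/28321) + 31062*(1/1600) = (292017/5)*(1/28321) + 15531/800 = 292017/141605 + 15531/800 = 486576171/22656800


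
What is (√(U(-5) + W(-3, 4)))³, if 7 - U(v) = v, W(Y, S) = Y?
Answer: 27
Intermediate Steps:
U(v) = 7 - v
(√(U(-5) + W(-3, 4)))³ = (√((7 - 1*(-5)) - 3))³ = (√((7 + 5) - 3))³ = (√(12 - 3))³ = (√9)³ = 3³ = 27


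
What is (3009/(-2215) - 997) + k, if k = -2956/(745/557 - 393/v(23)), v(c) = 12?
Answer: -140178813148/155021205 ≈ -904.26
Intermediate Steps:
k = 6585968/69987 (k = -2956/(745/557 - 393/12) = -2956/(745*(1/557) - 393*1/12) = -2956/(745/557 - 131/4) = -2956/(-69987/2228) = -2956*(-2228/69987) = 6585968/69987 ≈ 94.103)
(3009/(-2215) - 997) + k = (3009/(-2215) - 997) + 6585968/69987 = (3009*(-1/2215) - 997) + 6585968/69987 = (-3009/2215 - 997) + 6585968/69987 = -2211364/2215 + 6585968/69987 = -140178813148/155021205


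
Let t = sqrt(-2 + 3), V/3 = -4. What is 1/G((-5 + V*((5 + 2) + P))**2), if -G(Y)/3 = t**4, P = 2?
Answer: -1/3 ≈ -0.33333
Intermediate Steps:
V = -12 (V = 3*(-4) = -12)
t = 1 (t = sqrt(1) = 1)
G(Y) = -3 (G(Y) = -3*1**4 = -3*1 = -3)
1/G((-5 + V*((5 + 2) + P))**2) = 1/(-3) = -1/3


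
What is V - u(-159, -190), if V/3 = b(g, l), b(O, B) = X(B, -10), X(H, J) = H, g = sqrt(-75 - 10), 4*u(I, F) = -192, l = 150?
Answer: 498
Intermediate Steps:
u(I, F) = -48 (u(I, F) = (1/4)*(-192) = -48)
g = I*sqrt(85) (g = sqrt(-85) = I*sqrt(85) ≈ 9.2195*I)
b(O, B) = B
V = 450 (V = 3*150 = 450)
V - u(-159, -190) = 450 - 1*(-48) = 450 + 48 = 498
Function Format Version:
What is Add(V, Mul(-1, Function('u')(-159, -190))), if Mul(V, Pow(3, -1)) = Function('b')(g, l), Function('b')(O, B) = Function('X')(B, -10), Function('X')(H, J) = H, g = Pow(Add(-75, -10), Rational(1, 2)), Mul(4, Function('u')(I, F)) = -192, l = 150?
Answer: 498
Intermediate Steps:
Function('u')(I, F) = -48 (Function('u')(I, F) = Mul(Rational(1, 4), -192) = -48)
g = Mul(I, Pow(85, Rational(1, 2))) (g = Pow(-85, Rational(1, 2)) = Mul(I, Pow(85, Rational(1, 2))) ≈ Mul(9.2195, I))
Function('b')(O, B) = B
V = 450 (V = Mul(3, 150) = 450)
Add(V, Mul(-1, Function('u')(-159, -190))) = Add(450, Mul(-1, -48)) = Add(450, 48) = 498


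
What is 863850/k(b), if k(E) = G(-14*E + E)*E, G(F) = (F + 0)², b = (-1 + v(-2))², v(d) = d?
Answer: 22150/3159 ≈ 7.0117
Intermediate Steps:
b = 9 (b = (-1 - 2)² = (-3)² = 9)
G(F) = F²
k(E) = 169*E³ (k(E) = (-14*E + E)²*E = (-13*E)²*E = (169*E²)*E = 169*E³)
863850/k(b) = 863850/((169*9³)) = 863850/((169*729)) = 863850/123201 = 863850*(1/123201) = 22150/3159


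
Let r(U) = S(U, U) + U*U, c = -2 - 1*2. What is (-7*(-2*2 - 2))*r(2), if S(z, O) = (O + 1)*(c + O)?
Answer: -84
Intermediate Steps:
c = -4 (c = -2 - 2 = -4)
S(z, O) = (1 + O)*(-4 + O) (S(z, O) = (O + 1)*(-4 + O) = (1 + O)*(-4 + O))
r(U) = -4 - 3*U + 2*U² (r(U) = (-4 + U² - 3*U) + U*U = (-4 + U² - 3*U) + U² = -4 - 3*U + 2*U²)
(-7*(-2*2 - 2))*r(2) = (-7*(-2*2 - 2))*(-4 - 3*2 + 2*2²) = (-7*(-4 - 2))*(-4 - 6 + 2*4) = (-7*(-6))*(-4 - 6 + 8) = 42*(-2) = -84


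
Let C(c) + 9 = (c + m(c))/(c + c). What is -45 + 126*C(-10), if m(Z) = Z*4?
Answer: -864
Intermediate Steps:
m(Z) = 4*Z
C(c) = -13/2 (C(c) = -9 + (c + 4*c)/(c + c) = -9 + (5*c)/((2*c)) = -9 + (5*c)*(1/(2*c)) = -9 + 5/2 = -13/2)
-45 + 126*C(-10) = -45 + 126*(-13/2) = -45 - 819 = -864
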